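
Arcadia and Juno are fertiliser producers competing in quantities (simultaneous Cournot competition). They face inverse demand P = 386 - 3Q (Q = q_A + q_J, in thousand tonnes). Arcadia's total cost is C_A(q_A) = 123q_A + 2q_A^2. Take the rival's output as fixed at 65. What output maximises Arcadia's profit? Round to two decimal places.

6.80

With the rival's output fixed at 65, Arcadia's profit is π_A = (386 - 3·65 - 3q_A)q_A - (123q_A + 2q_A²) = (191 - 3q_A)q_A - (123q_A + 2q_A²).
∂π_A/∂q_A = 68 - 10q_A = 0, so q_A = 34/5.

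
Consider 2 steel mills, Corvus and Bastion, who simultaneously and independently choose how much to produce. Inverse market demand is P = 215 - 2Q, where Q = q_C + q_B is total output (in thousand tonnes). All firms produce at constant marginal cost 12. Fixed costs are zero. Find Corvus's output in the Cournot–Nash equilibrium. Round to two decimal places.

A representative firm's profit is π_i = q_i(215 - 2Q) - 12q_i.
Setting ∂π_i/∂q_i = 0 with rivals' quantities fixed: 203 - 4q_i - 2q_j = 0.
With identical firms every q_j equals q_i, so q_j = q_i and 203 = 6q_i, giving q_i = 203/6.

33.83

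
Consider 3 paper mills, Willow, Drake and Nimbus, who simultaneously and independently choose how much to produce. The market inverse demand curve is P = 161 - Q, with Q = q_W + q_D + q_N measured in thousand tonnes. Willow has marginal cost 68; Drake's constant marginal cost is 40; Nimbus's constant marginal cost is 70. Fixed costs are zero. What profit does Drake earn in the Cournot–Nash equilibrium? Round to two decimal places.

Willow's profit: π_W = (161 - Q)q_W - (68q_W). Setting ∂π_W/∂q_W = 0: 93 - 2q_W - (q_D + q_N) = 0.
Drake's profit: π_D = (161 - Q)q_D - (40q_D). Setting ∂π_D/∂q_D = 0: 121 - 2q_D - (q_W + q_N) = 0.
Nimbus's profit: π_N = (161 - Q)q_N - (70q_N). Setting ∂π_N/∂q_N = 0: 91 - 2q_N - (q_W + q_D) = 0.
Adding the 3 first-order conditions: 305 − 4Q = 0, so Q = 305/4.
Back-substituting: q_W = (93 − 305/4) = 67/4, q_D = (121 − 305/4) = 179/4, q_N = (91 − 305/4) = 59/4.
Price P = 161 - 305/4 = 339/4.
Drake's profit: (339/4 - 40)·(179/4) = 2002.5625.

2002.56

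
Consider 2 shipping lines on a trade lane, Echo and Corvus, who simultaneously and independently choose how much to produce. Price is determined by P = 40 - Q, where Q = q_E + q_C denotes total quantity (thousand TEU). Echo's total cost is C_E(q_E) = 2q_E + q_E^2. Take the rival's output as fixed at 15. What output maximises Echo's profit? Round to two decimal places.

With the rival's output fixed at 15, Echo's profit is π_E = (40 - 15 - q_E)q_E - (2q_E + q_E²) = (25 - q_E)q_E - (2q_E + q_E²).
∂π_E/∂q_E = 23 - 4q_E = 0, so q_E = 23/4.

5.75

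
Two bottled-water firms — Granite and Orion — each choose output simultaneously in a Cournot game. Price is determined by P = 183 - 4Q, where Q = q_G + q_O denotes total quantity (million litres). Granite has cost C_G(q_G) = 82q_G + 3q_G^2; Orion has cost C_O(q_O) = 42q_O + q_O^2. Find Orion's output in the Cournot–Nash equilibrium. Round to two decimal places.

Granite's profit: π_G = (183 - 4Q)q_G - (82q_G + 3q_G²). Setting ∂π_G/∂q_G = 0: 101 - 14q_G - 4(q_O) = 0.
Orion's first-order condition: 141 - 10q_O - 4(q_G) = 0.
Best responses: q_G = (101 - 4q_O)/14, q_O = (141 - 4q_G)/10.
Substituting one into the other gives q_G = 223/62 and q_O = 785/62.

12.66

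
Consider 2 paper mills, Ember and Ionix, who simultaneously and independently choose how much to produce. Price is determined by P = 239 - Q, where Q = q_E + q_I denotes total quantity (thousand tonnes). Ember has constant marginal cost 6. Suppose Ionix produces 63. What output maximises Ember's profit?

With the rival's output fixed at 63, Ember's profit is π_E = (239 - 63 - q_E)q_E - (6q_E) = (176 - q_E)q_E - (6q_E).
∂π_E/∂q_E = 170 - 2q_E = 0, so q_E = 85.

85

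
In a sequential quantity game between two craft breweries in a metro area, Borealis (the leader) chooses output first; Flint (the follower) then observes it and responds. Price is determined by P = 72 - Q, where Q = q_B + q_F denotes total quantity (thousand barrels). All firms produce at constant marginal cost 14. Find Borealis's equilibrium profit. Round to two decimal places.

The follower Flint best-responds to any q_B: π_F = (72 - Q)q_F - 14q_F.
Follower FOC: 58 - q_B - 2q_F = 0, so q_F(q_B) = (58 - q_B)/2.
Borealis substitutes q_F(q_B) into its own profit: π_B = q_B(72 - q_B - (58 - q_B)/2) - 14q_B = (43 - (1/2)q_B)q_B - 14q_B.
The leader's first-order condition 29 - q_B = 0 yields q_B = 29.
Then q_F = (58 - 29)/2 = 29/2.
Price P = 72 - 87/2 = 57/2.
Borealis's profit: (57/2 - 14)·29 = 841/2.

420.50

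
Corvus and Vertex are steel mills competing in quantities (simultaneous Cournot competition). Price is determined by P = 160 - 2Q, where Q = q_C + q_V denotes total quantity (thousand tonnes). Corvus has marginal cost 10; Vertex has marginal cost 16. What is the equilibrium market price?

Corvus's profit: π_C = (160 - 2Q)q_C - (10q_C). Setting ∂π_C/∂q_C = 0: 150 - 4q_C - 2(q_V) = 0.
Vertex's first-order condition: 144 - 4q_V - 2(q_C) = 0.
Best responses: q_C = (150 - 2q_V)/4, q_V = (144 - 2q_C)/4.
Solving the pair: q_C = 26, q_V = 23.
Total output Q = 49, so price P = 160 - 2·49 = 62.

62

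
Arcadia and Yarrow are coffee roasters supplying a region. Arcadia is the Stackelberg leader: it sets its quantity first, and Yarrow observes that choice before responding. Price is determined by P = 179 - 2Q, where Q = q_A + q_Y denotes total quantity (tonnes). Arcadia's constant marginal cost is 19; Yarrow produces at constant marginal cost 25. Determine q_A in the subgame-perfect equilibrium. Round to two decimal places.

41.50

Solve by backward induction. Given q_A, the follower Yarrow maximises π_Y = (179 - 2q_A - 2q_Y)q_Y - 25q_Y.
Follower FOC: 154 - 2q_A - 4q_Y = 0, so q_Y(q_A) = (154 - 2q_A)/4.
The leader anticipates this reaction. Substituting into P = 179 - 2Q gives P = 102 - q_A, so π_A = (102 - q_A)q_A - 19q_A.
Maximising: ∂π_A/∂q_A = 83 - 2q_A = 0, giving q_A = 83/2.
Then q_Y = (154 - 2·(83/2))/4 = 71/4.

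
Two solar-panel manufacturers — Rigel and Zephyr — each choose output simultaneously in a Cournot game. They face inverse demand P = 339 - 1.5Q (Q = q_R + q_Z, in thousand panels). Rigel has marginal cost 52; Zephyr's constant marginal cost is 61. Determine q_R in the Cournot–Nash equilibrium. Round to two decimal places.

Rigel's profit: π_R = (339 - 1.5Q)q_R - (52q_R). Setting ∂π_R/∂q_R = 0: 287 - 3q_R - (3/2)(q_Z) = 0.
Zephyr's first-order condition: 278 - 3q_Z - (3/2)(q_R) = 0.
Best responses: q_R = (287 - (3/2)q_Z)/3, q_Z = (278 - (3/2)q_R)/3.
Substituting one into the other gives q_R = 592/9 and q_Z = 538/9.

65.78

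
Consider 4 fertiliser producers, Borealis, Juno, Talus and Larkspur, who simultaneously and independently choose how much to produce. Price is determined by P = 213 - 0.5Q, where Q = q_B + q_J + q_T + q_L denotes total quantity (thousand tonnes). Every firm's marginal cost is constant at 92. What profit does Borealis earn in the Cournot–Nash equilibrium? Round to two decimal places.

1171.28

A representative firm's profit is π_i = q_i(213 - 0.5Q) - 92q_i.
Setting ∂π_i/∂q_i = 0 with rivals' quantities fixed: 121 - q_i - (1/2)·Σ_{j≠i} q_j = 0.
By symmetry each firm produces the same amount; substituting Σ_{j≠i} q_j = 3q_i yields q_i = 121/(5/2) = 242/5.
Price P = 213 - (1/2)·(968/5) = 581/5.
Borealis's profit: (581/5 - 92)·(242/5) = 1171.2800.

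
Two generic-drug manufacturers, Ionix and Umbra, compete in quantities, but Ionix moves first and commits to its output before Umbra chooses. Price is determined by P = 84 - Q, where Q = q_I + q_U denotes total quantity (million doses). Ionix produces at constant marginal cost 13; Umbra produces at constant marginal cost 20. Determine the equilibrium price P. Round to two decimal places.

The follower Umbra best-responds to any q_I: π_U = (84 - Q)q_U - 20q_U.
∂π_U/∂q_U = 64 - q_I - 2q_U = 0 gives the reaction function q_U = (64 - q_I)/2.
The leader anticipates this reaction. Substituting into P = 84 - Q gives P = 52 - (1/2)q_I, so π_I = (52 - (1/2)q_I)q_I - 13q_I.
Leader FOC: 39 - q_I = 0, so q_I = 39.
Then q_U = (64 - 39)/2 = 25/2.
Total output Q = 103/2, so price P = 84 - 103/2 = 65/2.

32.50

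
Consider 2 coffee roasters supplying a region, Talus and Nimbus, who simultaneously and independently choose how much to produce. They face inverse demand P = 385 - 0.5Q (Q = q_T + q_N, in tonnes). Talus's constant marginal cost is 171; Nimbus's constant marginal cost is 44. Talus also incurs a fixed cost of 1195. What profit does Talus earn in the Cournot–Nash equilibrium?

487

Talus's profit: π_T = (385 - 0.5Q)q_T - (171q_T). Setting ∂π_T/∂q_T = 0: 214 - q_T - (1/2)(q_N) = 0.
Nimbus's first-order condition: 341 - q_N - (1/2)(q_T) = 0.
So q_T = (214 - (1/2)q_N) and q_N = (341 - (1/2)q_T).
Solving the pair: q_T = 58, q_N = 312.
Price P = 385 - (1/2)·370 = 200.
Talus's profit: (200 - 171)·58 - 1195 = 487.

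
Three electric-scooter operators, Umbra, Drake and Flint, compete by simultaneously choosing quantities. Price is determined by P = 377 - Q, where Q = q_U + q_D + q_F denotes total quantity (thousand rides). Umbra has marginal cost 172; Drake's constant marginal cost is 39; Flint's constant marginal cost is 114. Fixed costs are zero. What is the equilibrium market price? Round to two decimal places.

175.50

Umbra's profit: π_U = (377 - Q)q_U - (172q_U). Setting ∂π_U/∂q_U = 0: 205 - 2q_U - (q_D + q_F) = 0.
Drake's profit: π_D = (377 - Q)q_D - (39q_D). Setting ∂π_D/∂q_D = 0: 338 - 2q_D - (q_U + q_F) = 0.
Flint's first-order condition: 263 - 2q_F - (q_U + q_D) = 0.
Adding the 3 conditions: 806 − 2Q − 2Q = 0, i.e. Q = 403/2.
Back-substituting: q_U = (205 − 403/2) = 7/2, q_D = (338 − 403/2) = 273/2, q_F = (263 − 403/2) = 123/2.
Total output Q = 403/2, so price P = 377 - 403/2 = 351/2.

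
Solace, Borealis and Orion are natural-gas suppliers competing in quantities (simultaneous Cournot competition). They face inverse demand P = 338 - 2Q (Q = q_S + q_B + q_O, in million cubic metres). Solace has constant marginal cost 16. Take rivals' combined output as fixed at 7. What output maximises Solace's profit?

77

With rivals' combined output fixed at 7, Solace's profit is π_S = (338 - 2·7 - 2q_S)q_S - (16q_S) = (324 - 2q_S)q_S - (16q_S).
∂π_S/∂q_S = 308 - 4q_S = 0, so q_S = 77.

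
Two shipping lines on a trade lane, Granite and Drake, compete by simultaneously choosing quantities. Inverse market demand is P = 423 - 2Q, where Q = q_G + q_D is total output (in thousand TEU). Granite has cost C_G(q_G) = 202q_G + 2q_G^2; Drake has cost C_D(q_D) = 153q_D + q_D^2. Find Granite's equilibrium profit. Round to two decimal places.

Granite's profit: π_G = (423 - 2Q)q_G - (202q_G + 2q_G²). Setting ∂π_G/∂q_G = 0: 221 - 8q_G - 2(q_D) = 0.
Drake's first-order condition: 270 - 6q_D - 2(q_G) = 0.
So q_G = (221 - 2q_D)/8 and q_D = (270 - 2q_G)/6.
Solving the pair: q_G = 393/22, q_D = 859/22.
Price P = 423 - 2·(626/11) = 309.1818.
Granite's profit: 309.1818·(393/22) - 202·(393/22) - 2(393/22)² = 1276.4380.

1276.44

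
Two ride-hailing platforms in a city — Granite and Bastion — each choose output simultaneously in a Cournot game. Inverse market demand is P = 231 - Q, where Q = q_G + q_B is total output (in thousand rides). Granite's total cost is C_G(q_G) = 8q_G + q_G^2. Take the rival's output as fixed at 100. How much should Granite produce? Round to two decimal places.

30.75

With the rival's output fixed at 100, Granite's profit is π_G = (231 - 100 - q_G)q_G - (8q_G + q_G²) = (131 - q_G)q_G - (8q_G + q_G²).
∂π_G/∂q_G = 123 - 4q_G = 0, so q_G = 123/4.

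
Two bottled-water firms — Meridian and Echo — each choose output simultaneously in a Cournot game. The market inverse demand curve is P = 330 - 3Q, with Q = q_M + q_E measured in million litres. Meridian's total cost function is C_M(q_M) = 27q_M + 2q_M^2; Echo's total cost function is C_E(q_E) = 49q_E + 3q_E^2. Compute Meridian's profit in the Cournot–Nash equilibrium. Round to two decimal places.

Meridian's profit: π_M = (330 - 3Q)q_M - (27q_M + 2q_M²). Setting ∂π_M/∂q_M = 0: 303 - 10q_M - 3(q_E) = 0.
Echo's profit: π_E = (330 - 3Q)q_E - (49q_E + 3q_E²). Setting ∂π_E/∂q_E = 0: 281 - 12q_E - 3(q_M) = 0.
Rearranging gives the reaction functions q_M = (303 - 3q_E)/10 and q_E = (281 - 3q_M)/12.
Solving the pair: q_M = 931/37, q_E = 1901/111.
Price P = 330 - 3·42.2883 = 203.1351.
Meridian's profit: 203.1351·(931/37) - 27·(931/37) - 2(931/37)² = 3165.6720.

3165.67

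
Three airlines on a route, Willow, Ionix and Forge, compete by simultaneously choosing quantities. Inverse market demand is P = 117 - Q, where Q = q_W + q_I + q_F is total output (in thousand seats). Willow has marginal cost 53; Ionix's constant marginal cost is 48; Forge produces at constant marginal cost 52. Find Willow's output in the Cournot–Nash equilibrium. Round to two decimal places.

Willow's profit: π_W = (117 - Q)q_W - (53q_W). Setting ∂π_W/∂q_W = 0: 64 - 2q_W - (q_I + q_F) = 0.
Ionix's first-order condition: 69 - 2q_I - (q_W + q_F) = 0.
Forge's first-order condition: 65 - 2q_F - (q_W + q_I) = 0.
Summing all 3 equations gives 198 − 4Q = 0, hence Q = 99/2.
Back-substituting: q_W = (64 − 99/2) = 29/2, q_I = (69 − 99/2) = 39/2, q_F = (65 − 99/2) = 31/2.

14.50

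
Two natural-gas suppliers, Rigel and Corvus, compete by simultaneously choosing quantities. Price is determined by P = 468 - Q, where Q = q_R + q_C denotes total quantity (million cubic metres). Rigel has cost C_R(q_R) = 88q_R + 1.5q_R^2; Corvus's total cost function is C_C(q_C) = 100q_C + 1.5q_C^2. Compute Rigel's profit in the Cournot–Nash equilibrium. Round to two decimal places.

Rigel's profit: π_R = (468 - Q)q_R - (88q_R + (3/2)q_R²). Setting ∂π_R/∂q_R = 0: 380 - 5q_R - (q_C) = 0.
Corvus's profit: π_C = (468 - Q)q_C - (100q_C + (3/2)q_C²). Setting ∂π_C/∂q_C = 0: 368 - 5q_C - (q_R) = 0.
Best responses: q_R = (380 - q_C)/5, q_C = (368 - q_R)/5.
Substituting one into the other gives q_R = 383/6 and q_C = 365/6.
Price P = 468 - 374/3 = 1030/3.
Rigel's profit: (1030/3)·(383/6) - 88·(383/6) - (3/2)(383/6)² = 10186.7361.

10186.74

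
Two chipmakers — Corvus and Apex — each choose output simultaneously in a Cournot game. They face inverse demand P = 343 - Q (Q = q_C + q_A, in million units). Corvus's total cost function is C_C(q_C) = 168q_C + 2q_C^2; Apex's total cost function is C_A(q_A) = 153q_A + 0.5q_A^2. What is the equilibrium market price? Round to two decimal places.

Corvus's profit: π_C = (343 - Q)q_C - (168q_C + 2q_C²). Setting ∂π_C/∂q_C = 0: 175 - 6q_C - (q_A) = 0.
Apex's first-order condition: 190 - 3q_A - (q_C) = 0.
Rearranging gives the reaction functions q_C = (175 - q_A)/6 and q_A = (190 - q_C)/3.
Substituting one into the other gives q_C = 335/17 and q_A = 965/17.
Total output Q = 1300/17, so price P = 343 - 1300/17 = 266.5294.

266.53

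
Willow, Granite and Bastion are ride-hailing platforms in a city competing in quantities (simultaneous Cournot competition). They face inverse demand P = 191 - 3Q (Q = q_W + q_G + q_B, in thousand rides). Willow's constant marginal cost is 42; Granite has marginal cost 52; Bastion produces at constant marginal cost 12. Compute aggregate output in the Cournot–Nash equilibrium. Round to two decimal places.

Willow's profit: π_W = (191 - 3Q)q_W - (42q_W). Setting ∂π_W/∂q_W = 0: 149 - 6q_W - 3(q_G + q_B) = 0.
Granite's profit: π_G = (191 - 3Q)q_G - (52q_G). Setting ∂π_G/∂q_G = 0: 139 - 6q_G - 3(q_W + q_B) = 0.
Bastion's profit: π_B = (191 - 3Q)q_B - (12q_B). Setting ∂π_B/∂q_B = 0: 179 - 6q_B - 3(q_W + q_G) = 0.
Summing all 3 equations gives 467 − 12Q = 0, hence Q = 467/12.
Back-substituting: q_W = (149 − 467/4)/3 = 43/4, q_G = (139 − 467/4)/3 = 89/12, q_B = (179 − 467/4)/3 = 83/4.
Total output Q = 43/4 + 89/12 + 83/4 = 467/12.

38.92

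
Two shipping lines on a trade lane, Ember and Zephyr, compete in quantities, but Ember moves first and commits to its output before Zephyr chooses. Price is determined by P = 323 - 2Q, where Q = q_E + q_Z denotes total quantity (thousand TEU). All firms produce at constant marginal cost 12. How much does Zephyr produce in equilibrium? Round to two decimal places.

Solve by backward induction. Given q_E, the follower Zephyr maximises π_Z = (323 - 2q_E - 2q_Z)q_Z - 12q_Z.
Follower FOC: 311 - 2q_E - 4q_Z = 0, so q_Z(q_E) = (311 - 2q_E)/4.
Ember substitutes q_Z(q_E) into its own profit: π_E = q_E(323 - 2q_E - (311 - 2q_E)/2) - 12q_E = (335/2 - q_E)q_E - 12q_E.
Maximising: ∂π_E/∂q_E = 311/2 - 2q_E = 0, giving q_E = 311/4.
Then q_Z = (311 - 2·(311/4))/4 = 311/8.

38.88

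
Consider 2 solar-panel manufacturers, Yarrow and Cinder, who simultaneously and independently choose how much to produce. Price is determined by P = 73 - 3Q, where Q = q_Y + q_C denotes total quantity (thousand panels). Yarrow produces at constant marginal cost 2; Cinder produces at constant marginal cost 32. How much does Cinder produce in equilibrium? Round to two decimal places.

1.22

Yarrow's profit: π_Y = (73 - 3Q)q_Y - (2q_Y). Setting ∂π_Y/∂q_Y = 0: 71 - 6q_Y - 3(q_C) = 0.
Cinder's profit: π_C = (73 - 3Q)q_C - (32q_C). Setting ∂π_C/∂q_C = 0: 41 - 6q_C - 3(q_Y) = 0.
So q_Y = (71 - 3q_C)/6 and q_C = (41 - 3q_Y)/6.
Solving the pair: q_Y = 101/9, q_C = 11/9.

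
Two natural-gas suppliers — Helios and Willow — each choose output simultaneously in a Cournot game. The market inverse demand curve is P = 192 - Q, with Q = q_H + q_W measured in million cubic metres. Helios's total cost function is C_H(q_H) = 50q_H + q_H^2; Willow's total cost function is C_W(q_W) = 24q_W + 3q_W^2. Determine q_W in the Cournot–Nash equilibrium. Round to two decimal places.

17.10

Helios's profit: π_H = (192 - Q)q_H - (50q_H + q_H²). Setting ∂π_H/∂q_H = 0: 142 - 4q_H - (q_W) = 0.
Willow's profit: π_W = (192 - Q)q_W - (24q_W + 3q_W²). Setting ∂π_W/∂q_W = 0: 168 - 8q_W - (q_H) = 0.
So q_H = (142 - q_W)/4 and q_W = (168 - q_H)/8.
Solving the pair: q_H = 968/31, q_W = 530/31.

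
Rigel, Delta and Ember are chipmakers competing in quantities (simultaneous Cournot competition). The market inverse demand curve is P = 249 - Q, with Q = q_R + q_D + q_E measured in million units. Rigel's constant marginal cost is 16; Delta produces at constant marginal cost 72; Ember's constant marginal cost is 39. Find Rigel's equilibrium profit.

6084

Rigel's profit: π_R = (249 - Q)q_R - (16q_R). Setting ∂π_R/∂q_R = 0: 233 - 2q_R - (q_D + q_E) = 0.
Delta's profit: π_D = (249 - Q)q_D - (72q_D). Setting ∂π_D/∂q_D = 0: 177 - 2q_D - (q_R + q_E) = 0.
Ember's profit: π_E = (249 - Q)q_E - (39q_E). Setting ∂π_E/∂q_E = 0: 210 - 2q_E - (q_R + q_D) = 0.
Adding the 3 first-order conditions: 620 − 4Q = 0, so Q = 155.
Back-substituting: q_R = (233 − 155) = 78, q_D = (177 − 155) = 22, q_E = (210 − 155) = 55.
Price P = 249 - 155 = 94.
Rigel's profit: (94 - 16)·78 = 6084.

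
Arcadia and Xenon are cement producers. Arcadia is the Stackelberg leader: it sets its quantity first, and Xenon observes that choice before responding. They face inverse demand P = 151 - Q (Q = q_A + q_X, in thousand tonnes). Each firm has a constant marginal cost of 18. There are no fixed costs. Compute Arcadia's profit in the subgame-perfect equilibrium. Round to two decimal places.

2211.13

The follower Xenon best-responds to any q_A: π_X = (151 - Q)q_X - 18q_X.
∂π_X/∂q_X = 133 - q_A - 2q_X = 0 gives the reaction function q_X = (133 - q_A)/2.
Arcadia substitutes q_X(q_A) into its own profit: π_A = q_A(151 - q_A - (133 - q_A)/2) - 18q_A = (169/2 - (1/2)q_A)q_A - 18q_A.
The leader's first-order condition 133/2 - q_A = 0 yields q_A = 133/2.
Then q_X = (133 - 133/2)/2 = 133/4.
Price P = 151 - 399/4 = 205/4.
Arcadia's profit: (205/4 - 18)·(133/2) = 2211.1250.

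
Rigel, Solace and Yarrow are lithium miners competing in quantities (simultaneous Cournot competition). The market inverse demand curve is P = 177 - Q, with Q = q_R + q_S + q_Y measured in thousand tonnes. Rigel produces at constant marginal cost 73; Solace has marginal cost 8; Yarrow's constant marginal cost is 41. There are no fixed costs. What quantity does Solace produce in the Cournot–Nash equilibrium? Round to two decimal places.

66.75

Rigel's profit: π_R = (177 - Q)q_R - (73q_R). Setting ∂π_R/∂q_R = 0: 104 - 2q_R - (q_S + q_Y) = 0.
Solace's profit: π_S = (177 - Q)q_S - (8q_S). Setting ∂π_S/∂q_S = 0: 169 - 2q_S - (q_R + q_Y) = 0.
Yarrow's profit: π_Y = (177 - Q)q_Y - (41q_Y). Setting ∂π_Y/∂q_Y = 0: 136 - 2q_Y - (q_R + q_S) = 0.
Adding the 3 first-order conditions: 409 − 4Q = 0, so Q = 409/4.
Back-substituting: q_R = (104 − 409/4) = 7/4, q_S = (169 − 409/4) = 267/4, q_Y = (136 − 409/4) = 135/4.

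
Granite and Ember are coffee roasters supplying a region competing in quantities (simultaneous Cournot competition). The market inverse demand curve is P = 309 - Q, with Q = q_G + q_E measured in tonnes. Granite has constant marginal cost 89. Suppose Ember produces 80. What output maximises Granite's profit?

With the rival's output fixed at 80, Granite's profit is π_G = (309 - 80 - q_G)q_G - (89q_G) = (229 - q_G)q_G - (89q_G).
∂π_G/∂q_G = 140 - 2q_G = 0, so q_G = 70.

70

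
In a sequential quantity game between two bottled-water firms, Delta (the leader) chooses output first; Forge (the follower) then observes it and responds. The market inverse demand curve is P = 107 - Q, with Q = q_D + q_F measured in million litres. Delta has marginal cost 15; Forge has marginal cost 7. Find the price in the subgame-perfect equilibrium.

36

The follower Forge best-responds to any q_D: π_F = (107 - Q)q_F - 7q_F.
Follower FOC: 100 - q_D - 2q_F = 0, so q_F(q_D) = (100 - q_D)/2.
Delta substitutes q_F(q_D) into its own profit: π_D = q_D(107 - q_D - (100 - q_D)/2) - 15q_D = (57 - (1/2)q_D)q_D - 15q_D.
Maximising: ∂π_D/∂q_D = 42 - q_D = 0, giving q_D = 42.
Then q_F = (100 - 42)/2 = 29.
Total output Q = 71, so price P = 107 - 71 = 36.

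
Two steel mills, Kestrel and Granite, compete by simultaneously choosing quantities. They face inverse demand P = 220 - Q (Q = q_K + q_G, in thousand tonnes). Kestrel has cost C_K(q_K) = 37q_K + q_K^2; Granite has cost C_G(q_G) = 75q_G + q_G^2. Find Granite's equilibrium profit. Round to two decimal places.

Kestrel's profit: π_K = (220 - Q)q_K - (37q_K + q_K²). Setting ∂π_K/∂q_K = 0: 183 - 4q_K - (q_G) = 0.
Granite's profit: π_G = (220 - Q)q_G - (75q_G + q_G²). Setting ∂π_G/∂q_G = 0: 145 - 4q_G - (q_K) = 0.
Rearranging gives the reaction functions q_K = (183 - q_G)/4 and q_G = (145 - q_K)/4.
Substituting one into the other gives q_K = 587/15 and q_G = 397/15.
Price P = 220 - 328/5 = 772/5.
Granite's profit: (772/5)·(397/15) - 75·(397/15) - (397/15)² = 1400.9689.

1400.97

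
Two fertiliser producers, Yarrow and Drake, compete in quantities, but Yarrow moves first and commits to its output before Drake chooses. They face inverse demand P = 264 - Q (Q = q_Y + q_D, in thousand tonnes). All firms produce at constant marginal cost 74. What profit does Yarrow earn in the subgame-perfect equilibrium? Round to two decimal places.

The follower Drake best-responds to any q_Y: π_D = (264 - Q)q_D - 74q_D.
∂π_D/∂q_D = 190 - q_Y - 2q_D = 0 gives the reaction function q_D = (190 - q_Y)/2.
The leader anticipates this reaction. Substituting into P = 264 - Q gives P = 169 - (1/2)q_Y, so π_Y = (169 - (1/2)q_Y)q_Y - 74q_Y.
Leader FOC: 95 - q_Y = 0, so q_Y = 95.
Then q_D = (190 - 95)/2 = 95/2.
Price P = 264 - 285/2 = 243/2.
Yarrow's profit: (243/2 - 74)·95 = 4512.5000.

4512.50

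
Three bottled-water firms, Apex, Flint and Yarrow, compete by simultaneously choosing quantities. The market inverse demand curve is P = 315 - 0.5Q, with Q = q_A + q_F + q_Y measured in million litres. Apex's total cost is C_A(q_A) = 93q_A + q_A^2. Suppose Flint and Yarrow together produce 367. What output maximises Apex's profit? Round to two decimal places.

With rivals' combined output fixed at 367, Apex's profit is π_A = (315 - (1/2)·367 - (1/2)q_A)q_A - (93q_A + q_A²) = (263/2 - (1/2)q_A)q_A - (93q_A + q_A²).
∂π_A/∂q_A = 77/2 - 3q_A = 0, so q_A = 77/6.

12.83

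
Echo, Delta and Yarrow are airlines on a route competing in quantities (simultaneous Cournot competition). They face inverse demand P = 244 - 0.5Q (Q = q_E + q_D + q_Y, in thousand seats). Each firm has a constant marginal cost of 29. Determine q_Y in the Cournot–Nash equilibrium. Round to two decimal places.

Each firm earns π_i = (244 - 0.5Q)q_i - 29q_i.
First-order condition (treating rivals' output as given): 215 - q_i - (1/2)·Σ_{j≠i} q_j = 0.
With identical firms every q_j equals q_i, so Σ_{j≠i} q_j = 2q_i and 215 = 2q_i, giving q_i = 215/2.

107.50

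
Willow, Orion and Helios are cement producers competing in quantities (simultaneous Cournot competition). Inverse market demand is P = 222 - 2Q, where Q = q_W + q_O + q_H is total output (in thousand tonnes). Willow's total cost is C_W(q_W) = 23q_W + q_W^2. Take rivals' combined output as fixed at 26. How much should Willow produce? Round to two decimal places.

With rivals' combined output fixed at 26, Willow's profit is π_W = (222 - 2·26 - 2q_W)q_W - (23q_W + q_W²) = (170 - 2q_W)q_W - (23q_W + q_W²).
∂π_W/∂q_W = 147 - 6q_W = 0, so q_W = 49/2.

24.50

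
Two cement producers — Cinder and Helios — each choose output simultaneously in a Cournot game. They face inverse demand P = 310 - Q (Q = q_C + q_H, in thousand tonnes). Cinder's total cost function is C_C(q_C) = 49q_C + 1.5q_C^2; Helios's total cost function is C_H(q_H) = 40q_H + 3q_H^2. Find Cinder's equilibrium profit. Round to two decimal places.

5432.49

Cinder's profit: π_C = (310 - Q)q_C - (49q_C + (3/2)q_C²). Setting ∂π_C/∂q_C = 0: 261 - 5q_C - (q_H) = 0.
Helios's profit: π_H = (310 - Q)q_H - (40q_H + 3q_H²). Setting ∂π_H/∂q_H = 0: 270 - 8q_H - (q_C) = 0.
Best responses: q_C = (261 - q_H)/5, q_H = (270 - q_C)/8.
Solving the pair: q_C = 606/13, q_H = 363/13.
Price P = 310 - 969/13 = 235.4615.
Cinder's profit: 235.4615·(606/13) - 49·(606/13) - (3/2)(606/13)² = 5432.4852.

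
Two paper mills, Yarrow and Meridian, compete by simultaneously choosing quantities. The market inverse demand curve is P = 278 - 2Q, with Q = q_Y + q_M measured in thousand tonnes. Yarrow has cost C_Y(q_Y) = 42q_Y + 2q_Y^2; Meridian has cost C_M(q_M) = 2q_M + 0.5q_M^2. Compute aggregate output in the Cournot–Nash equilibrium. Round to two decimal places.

65.67

Yarrow's profit: π_Y = (278 - 2Q)q_Y - (42q_Y + 2q_Y²). Setting ∂π_Y/∂q_Y = 0: 236 - 8q_Y - 2(q_M) = 0.
Meridian's first-order condition: 276 - 5q_M - 2(q_Y) = 0.
Best responses: q_Y = (236 - 2q_M)/8, q_M = (276 - 2q_Y)/5.
Solving the pair: q_Y = 157/9, q_M = 434/9.
Total output Q = 157/9 + 434/9 = 197/3.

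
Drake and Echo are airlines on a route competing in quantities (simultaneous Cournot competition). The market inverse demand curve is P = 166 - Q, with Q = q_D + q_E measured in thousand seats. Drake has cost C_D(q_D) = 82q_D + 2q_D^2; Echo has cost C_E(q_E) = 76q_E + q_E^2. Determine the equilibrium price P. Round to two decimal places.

135.48

Drake's profit: π_D = (166 - Q)q_D - (82q_D + 2q_D²). Setting ∂π_D/∂q_D = 0: 84 - 6q_D - (q_E) = 0.
Echo's profit: π_E = (166 - Q)q_E - (76q_E + q_E²). Setting ∂π_E/∂q_E = 0: 90 - 4q_E - (q_D) = 0.
So q_D = (84 - q_E)/6 and q_E = (90 - q_D)/4.
Solving the pair: q_D = 246/23, q_E = 456/23.
Total output Q = 702/23, so price P = 166 - 702/23 = 135.4783.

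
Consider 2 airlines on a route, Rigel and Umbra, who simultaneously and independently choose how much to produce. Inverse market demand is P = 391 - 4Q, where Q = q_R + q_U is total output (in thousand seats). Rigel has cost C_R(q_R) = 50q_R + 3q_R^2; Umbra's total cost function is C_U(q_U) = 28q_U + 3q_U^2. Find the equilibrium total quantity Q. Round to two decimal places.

39.11

Rigel's profit: π_R = (391 - 4Q)q_R - (50q_R + 3q_R²). Setting ∂π_R/∂q_R = 0: 341 - 14q_R - 4(q_U) = 0.
Umbra's profit: π_U = (391 - 4Q)q_U - (28q_U + 3q_U²). Setting ∂π_U/∂q_U = 0: 363 - 14q_U - 4(q_R) = 0.
Rearranging gives the reaction functions q_R = (341 - 4q_U)/14 and q_U = (363 - 4q_R)/14.
Solving the pair: q_R = 1661/90, q_U = 1859/90.
Total output Q = 1661/90 + 1859/90 = 352/9.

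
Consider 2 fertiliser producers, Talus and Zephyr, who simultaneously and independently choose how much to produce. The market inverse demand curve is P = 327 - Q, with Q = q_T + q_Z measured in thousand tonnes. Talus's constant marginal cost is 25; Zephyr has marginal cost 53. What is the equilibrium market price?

Talus's profit: π_T = (327 - Q)q_T - (25q_T). Setting ∂π_T/∂q_T = 0: 302 - 2q_T - (q_Z) = 0.
Zephyr's profit: π_Z = (327 - Q)q_Z - (53q_Z). Setting ∂π_Z/∂q_Z = 0: 274 - 2q_Z - (q_T) = 0.
Rearranging gives the reaction functions q_T = (302 - q_Z)/2 and q_Z = (274 - q_T)/2.
Substituting one into the other gives q_T = 110 and q_Z = 82.
Total output Q = 192, so price P = 327 - 192 = 135.

135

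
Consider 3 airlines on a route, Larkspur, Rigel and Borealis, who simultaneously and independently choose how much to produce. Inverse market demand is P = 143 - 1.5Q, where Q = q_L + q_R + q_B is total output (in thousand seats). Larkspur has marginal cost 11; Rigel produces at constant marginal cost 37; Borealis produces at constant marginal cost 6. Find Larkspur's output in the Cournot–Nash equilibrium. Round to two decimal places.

25.50

Larkspur's profit: π_L = (143 - 1.5Q)q_L - (11q_L). Setting ∂π_L/∂q_L = 0: 132 - 3q_L - (3/2)(q_R + q_B) = 0.
Rigel's profit: π_R = (143 - 1.5Q)q_R - (37q_R). Setting ∂π_R/∂q_R = 0: 106 - 3q_R - (3/2)(q_L + q_B) = 0.
Borealis's profit: π_B = (143 - 1.5Q)q_B - (6q_B). Setting ∂π_B/∂q_B = 0: 137 - 3q_B - (3/2)(q_L + q_R) = 0.
Summing all 3 equations gives 375 − 6Q = 0, hence Q = 125/2.
Back-substituting: q_L = (132 − 375/4)/(3/2) = 51/2, q_R = (106 − 375/4)/(3/2) = 49/6, q_B = (137 − 375/4)/(3/2) = 173/6.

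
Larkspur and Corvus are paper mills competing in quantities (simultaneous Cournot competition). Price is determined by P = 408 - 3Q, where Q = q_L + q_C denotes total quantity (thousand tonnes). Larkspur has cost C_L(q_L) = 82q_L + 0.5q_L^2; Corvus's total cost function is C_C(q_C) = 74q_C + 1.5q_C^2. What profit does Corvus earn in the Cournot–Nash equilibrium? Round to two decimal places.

Larkspur's profit: π_L = (408 - 3Q)q_L - (82q_L + (1/2)q_L²). Setting ∂π_L/∂q_L = 0: 326 - 7q_L - 3(q_C) = 0.
Corvus's profit: π_C = (408 - 3Q)q_C - (74q_C + (3/2)q_C²). Setting ∂π_C/∂q_C = 0: 334 - 9q_C - 3(q_L) = 0.
So q_L = (326 - 3q_C)/7 and q_C = (334 - 3q_L)/9.
Substituting one into the other gives q_L = 322/9 and q_C = 680/27.
Price P = 408 - 3·(1646/27) = 225.1111.
Corvus's profit: 225.1111·(680/27) - 74·(680/27) - (3/2)(680/27)² = 2854.3210.

2854.32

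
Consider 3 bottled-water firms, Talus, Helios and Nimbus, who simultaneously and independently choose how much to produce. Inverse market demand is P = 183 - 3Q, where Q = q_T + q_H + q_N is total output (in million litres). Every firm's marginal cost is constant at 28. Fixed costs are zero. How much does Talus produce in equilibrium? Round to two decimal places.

12.92

Each firm earns π_i = (183 - 3Q)q_i - 28q_i.
First-order condition (treating rivals' output as given): 155 - 6q_i - 3·Σ_{j≠i} q_j = 0.
With identical firms every q_j equals q_i, so Σ_{j≠i} q_j = 2q_i and 155 = 12q_i, giving q_i = 155/12.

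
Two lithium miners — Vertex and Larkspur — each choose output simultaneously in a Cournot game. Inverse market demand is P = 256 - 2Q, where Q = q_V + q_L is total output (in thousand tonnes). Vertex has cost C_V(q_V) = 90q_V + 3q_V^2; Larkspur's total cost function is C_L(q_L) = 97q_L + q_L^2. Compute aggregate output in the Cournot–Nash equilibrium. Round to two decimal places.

Vertex's profit: π_V = (256 - 2Q)q_V - (90q_V + 3q_V²). Setting ∂π_V/∂q_V = 0: 166 - 10q_V - 2(q_L) = 0.
Larkspur's first-order condition: 159 - 6q_L - 2(q_V) = 0.
Rearranging gives the reaction functions q_V = (166 - 2q_L)/10 and q_L = (159 - 2q_V)/6.
Solving the pair: q_V = 339/28, q_L = 629/28.
Total output Q = 339/28 + 629/28 = 242/7.

34.57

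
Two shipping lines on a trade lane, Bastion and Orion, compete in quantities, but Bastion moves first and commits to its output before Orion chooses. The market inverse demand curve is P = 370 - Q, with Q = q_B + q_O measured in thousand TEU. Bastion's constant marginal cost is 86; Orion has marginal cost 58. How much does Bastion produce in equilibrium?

Solve by backward induction. Given q_B, the follower Orion maximises π_O = (370 - q_B - q_O)q_O - 58q_O.
Follower FOC: 312 - q_B - 2q_O = 0, so q_O(q_B) = (312 - q_B)/2.
The leader anticipates this reaction. Substituting into P = 370 - Q gives P = 214 - (1/2)q_B, so π_B = (214 - (1/2)q_B)q_B - 86q_B.
Leader FOC: 128 - q_B = 0, so q_B = 128.
Then q_O = (312 - 128)/2 = 92.

128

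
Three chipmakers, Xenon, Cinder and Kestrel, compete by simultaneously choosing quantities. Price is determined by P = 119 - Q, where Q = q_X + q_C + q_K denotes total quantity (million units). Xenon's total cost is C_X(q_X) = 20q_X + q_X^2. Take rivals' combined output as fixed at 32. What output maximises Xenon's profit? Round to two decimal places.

With rivals' combined output fixed at 32, Xenon's profit is π_X = (119 - 32 - q_X)q_X - (20q_X + q_X²) = (87 - q_X)q_X - (20q_X + q_X²).
∂π_X/∂q_X = 67 - 4q_X = 0, so q_X = 67/4.

16.75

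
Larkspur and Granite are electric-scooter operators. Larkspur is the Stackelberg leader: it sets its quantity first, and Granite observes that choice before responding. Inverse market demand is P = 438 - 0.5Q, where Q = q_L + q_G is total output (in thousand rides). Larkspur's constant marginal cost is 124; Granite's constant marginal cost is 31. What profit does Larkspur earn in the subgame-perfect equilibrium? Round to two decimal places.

The follower Granite best-responds to any q_L: π_G = (438 - 0.5Q)q_G - 31q_G.
Follower FOC: 407 - (1/2)q_L - q_G = 0, so q_G(q_L) = (407 - (1/2)q_L).
The leader anticipates this reaction. Substituting into P = 438 - 0.5Q gives P = 469/2 - (1/4)q_L, so π_L = (469/2 - (1/4)q_L)q_L - 124q_L.
Leader FOC: 221/2 - (1/2)q_L = 0, so q_L = 221.
Then q_G = (407 - (1/2)·221) = 593/2.
Price P = 438 - (1/2)·(1035/2) = 717/4.
Larkspur's profit: (717/4 - 124)·221 = 12210.2500.

12210.25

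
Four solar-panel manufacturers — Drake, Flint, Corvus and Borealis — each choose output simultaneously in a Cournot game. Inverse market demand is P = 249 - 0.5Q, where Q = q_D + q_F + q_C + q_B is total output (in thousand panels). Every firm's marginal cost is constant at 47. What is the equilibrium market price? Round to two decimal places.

87.40

Each firm earns π_i = (249 - 0.5Q)q_i - 47q_i.
First-order condition (treating rivals' output as given): 202 - q_i - (1/2)·Σ_{j≠i} q_j = 0.
With identical firms every q_j equals q_i, so Σ_{j≠i} q_j = 3q_i and 202 = (5/2)q_i, giving q_i = 404/5.
Total output Q = 1616/5, so price P = 249 - (1/2)·(1616/5) = 437/5.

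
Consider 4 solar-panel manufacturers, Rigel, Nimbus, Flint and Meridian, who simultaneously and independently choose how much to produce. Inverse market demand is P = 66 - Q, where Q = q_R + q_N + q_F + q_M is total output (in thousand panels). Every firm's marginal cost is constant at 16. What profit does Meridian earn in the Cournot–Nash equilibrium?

A representative firm's profit is π_i = q_i(66 - Q) - 16q_i.
Setting ∂π_i/∂q_i = 0 with rivals' quantities fixed: 50 - 2q_i - Σ_{j≠i} q_j = 0.
With identical firms every q_j equals q_i, so Σ_{j≠i} q_j = 3q_i and 50 = 5q_i, giving q_i = 10.
Price P = 66 - 40 = 26.
Meridian's profit: (26 - 16)·10 = 100.

100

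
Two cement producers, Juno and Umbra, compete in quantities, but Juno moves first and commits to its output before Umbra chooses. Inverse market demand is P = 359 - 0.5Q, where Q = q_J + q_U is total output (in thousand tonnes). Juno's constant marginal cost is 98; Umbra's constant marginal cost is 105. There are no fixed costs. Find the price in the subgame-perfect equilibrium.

Solve by backward induction. Given q_J, the follower Umbra maximises π_U = (359 - (1/2)q_J - (1/2)q_U)q_U - 105q_U.
∂π_U/∂q_U = 254 - (1/2)q_J - q_U = 0 gives the reaction function q_U = (254 - (1/2)q_J).
Juno substitutes q_U(q_J) into its own profit: π_J = q_J(359 - (1/2)q_J - (254 - (1/2)q_J)/2) - 98q_J = (232 - (1/4)q_J)q_J - 98q_J.
Maximising: ∂π_J/∂q_J = 134 - (1/2)q_J = 0, giving q_J = 268.
Then q_U = (254 - (1/2)·268) = 120.
Total output Q = 388, so price P = 359 - (1/2)·388 = 165.

165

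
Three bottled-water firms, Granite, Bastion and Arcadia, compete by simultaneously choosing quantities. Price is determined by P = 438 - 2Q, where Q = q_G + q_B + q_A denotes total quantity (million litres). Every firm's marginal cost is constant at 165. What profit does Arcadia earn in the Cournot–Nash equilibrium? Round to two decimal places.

A representative firm's profit is π_i = q_i(438 - 2Q) - 165q_i.
Setting ∂π_i/∂q_i = 0 with rivals' quantities fixed: 273 - 4q_i - 2·Σ_{j≠i} q_j = 0.
With identical firms every q_j equals q_i, so Σ_{j≠i} q_j = 2q_i and 273 = 8q_i, giving q_i = 273/8.
Price P = 438 - 2·(819/8) = 933/4.
Arcadia's profit: (933/4 - 165)·(273/8) = 2329.0313.

2329.03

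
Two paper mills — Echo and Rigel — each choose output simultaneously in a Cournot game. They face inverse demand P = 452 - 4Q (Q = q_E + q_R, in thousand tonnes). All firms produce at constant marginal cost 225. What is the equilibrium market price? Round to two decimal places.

300.67

A representative firm's profit is π_i = q_i(452 - 4Q) - 225q_i.
First-order condition (treating rivals' output as given): 227 - 8q_i - 4q_j = 0.
With identical firms every q_j equals q_i, so q_j = q_i and 227 = 12q_i, giving q_i = 227/12.
Total output Q = 227/6, so price P = 452 - 4·(227/6) = 902/3.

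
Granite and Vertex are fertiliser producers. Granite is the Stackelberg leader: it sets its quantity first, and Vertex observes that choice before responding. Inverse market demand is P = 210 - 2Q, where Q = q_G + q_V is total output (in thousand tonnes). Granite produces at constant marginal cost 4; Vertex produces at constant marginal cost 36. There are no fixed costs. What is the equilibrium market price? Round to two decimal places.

63.50

Solve by backward induction. Given q_G, the follower Vertex maximises π_V = (210 - 2q_G - 2q_V)q_V - 36q_V.
Follower FOC: 174 - 2q_G - 4q_V = 0, so q_V(q_G) = (174 - 2q_G)/4.
Granite substitutes q_V(q_G) into its own profit: π_G = q_G(210 - 2q_G - (174 - 2q_G)/2) - 4q_G = (123 - q_G)q_G - 4q_G.
Maximising: ∂π_G/∂q_G = 119 - 2q_G = 0, giving q_G = 119/2.
Then q_V = (174 - 2·(119/2))/4 = 55/4.
Total output Q = 293/4, so price P = 210 - 2·(293/4) = 127/2.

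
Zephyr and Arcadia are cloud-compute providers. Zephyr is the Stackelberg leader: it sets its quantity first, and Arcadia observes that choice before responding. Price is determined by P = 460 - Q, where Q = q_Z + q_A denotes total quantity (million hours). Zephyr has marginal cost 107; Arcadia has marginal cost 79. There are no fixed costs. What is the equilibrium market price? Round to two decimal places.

The follower Arcadia best-responds to any q_Z: π_A = (460 - Q)q_A - 79q_A.
Follower FOC: 381 - q_Z - 2q_A = 0, so q_A(q_Z) = (381 - q_Z)/2.
The leader anticipates this reaction. Substituting into P = 460 - Q gives P = 539/2 - (1/2)q_Z, so π_Z = (539/2 - (1/2)q_Z)q_Z - 107q_Z.
Maximising: ∂π_Z/∂q_Z = 325/2 - q_Z = 0, giving q_Z = 325/2.
Then q_A = (381 - 325/2)/2 = 437/4.
Total output Q = 1087/4, so price P = 460 - 1087/4 = 753/4.

188.25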